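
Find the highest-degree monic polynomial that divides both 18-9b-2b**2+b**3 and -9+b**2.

-9+b**2

Apply the Euclidean algorithm:
  b**3-2b**2-9b+18 = (b-2)(b**2-9) + (0)
The last nonzero remainder b**2-9 is already monic.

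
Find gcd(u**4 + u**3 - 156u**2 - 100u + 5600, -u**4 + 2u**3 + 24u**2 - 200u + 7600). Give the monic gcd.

Apply the Euclidean algorithm:
  u**4 + u**3 - 156u**2 - 100u + 5600 = (-1)(-u**4 + 2u**3 + 24u**2 - 200u + 7600) + (3u**3 - 132u**2 - 300u + 13200)
  -u**4 + 2u**3 + 24u**2 - 200u + 7600 = (-(1/3)u - 14)(3u**3 - 132u**2 - 300u + 13200) + (-1924u**2 + 192400)
  3u**3 - 132u**2 - 300u + 13200 = (-(3/1924)u + 33/481)(-1924u**2 + 192400) + (0)
Last nonzero remainder: -1924u**2 + 192400. Dividing through by -1924 gives the monic gcd u**2 - 100.

u**2 - 100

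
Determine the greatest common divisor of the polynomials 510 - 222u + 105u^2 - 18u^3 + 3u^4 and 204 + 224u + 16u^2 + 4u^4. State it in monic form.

17 - 4u + u^2

Apply the Euclidean algorithm:
  3u^4 - 18u^3 + 105u^2 - 222u + 510 = (3/4)(4u^4 + 16u^2 + 224u + 204) + (-18u^3 + 93u^2 - 390u + 357)
  4u^4 + 16u^2 + 224u + 204 = (-(2/9)u - 31/27)(-18u^3 + 93u^2 - 390u + 357) + ((325/9)u^2 - (1300/9)u + 5525/9)
  -18u^3 + 93u^2 - 390u + 357 = (-(162/325)u + 189/325)((325/9)u^2 - (1300/9)u + 5525/9) + (0)
Last nonzero remainder: (325/9)u^2 - (1300/9)u + 5525/9. Dividing through by 325/9 gives the monic gcd u^2 - 4u + 17.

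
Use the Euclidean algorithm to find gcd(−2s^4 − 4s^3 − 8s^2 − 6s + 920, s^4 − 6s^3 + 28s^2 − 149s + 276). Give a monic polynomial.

s^3 − 3s^2 + 19s − 92

Repeated division with remainder:
  −2s^4 − 4s^3 − 8s^2 − 6s + 920 = (−2)(s^4 − 6s^3 + 28s^2 − 149s + 276) + (−16s^3 + 48s^2 − 304s + 1472)
  s^4 − 6s^3 + 28s^2 − 149s + 276 = (−(1/16)s + 3/16)(−16s^3 + 48s^2 − 304s + 1472) + (0)
Last nonzero remainder: −16s^3 + 48s^2 − 304s + 1472. Dividing through by −16 gives the monic gcd s^3 − 3s^2 + 19s − 92.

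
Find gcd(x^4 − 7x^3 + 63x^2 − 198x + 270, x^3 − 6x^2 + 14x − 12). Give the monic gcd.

Euclidean algorithm in ℚ[x]:
  x^4 − 7x^3 + 63x^2 − 198x + 270 = (x − 1)(x^3 − 6x^2 + 14x − 12) + (43x^2 − 172x + 258)
  x^3 − 6x^2 + 14x − 12 = ((1/43)x − 2/43)(43x^2 − 172x + 258) + (0)
Last nonzero remainder: 43x^2 − 172x + 258. Dividing through by 43 gives the monic gcd x^2 − 4x + 6.

x^2 − 4x + 6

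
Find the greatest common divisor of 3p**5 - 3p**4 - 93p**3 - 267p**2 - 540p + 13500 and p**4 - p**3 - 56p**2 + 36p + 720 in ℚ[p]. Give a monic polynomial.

p**3 - 5p**2 - 36p + 180

By polynomial division,
  3p**5 - 3p**4 - 93p**3 - 267p**2 - 540p + 13500 = (3p)(p**4 - p**3 - 56p**2 + 36p + 720) + (75p**3 - 375p**2 - 2700p + 13500)
  p**4 - p**3 - 56p**2 + 36p + 720 = ((1/75)p + 4/75)(75p**3 - 375p**2 - 2700p + 13500) + (0)
Last nonzero remainder: 75p**3 - 375p**2 - 2700p + 13500. Dividing through by 75 gives the monic gcd p**3 - 5p**2 - 36p + 180.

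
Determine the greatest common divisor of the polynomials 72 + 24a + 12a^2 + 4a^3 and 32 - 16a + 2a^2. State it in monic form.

Euclidean algorithm in ℚ[a]:
  4a^3 + 12a^2 + 24a + 72 = (2a + 22)(2a^2 - 16a + 32) + (312a - 632)
  2a^2 - 16a + 32 = ((1/156)a - 233/6084)(312a - 632) + (11858/1521)
  312a - 632 = ((237276/5929)a - 480636/5929)(11858/1521) + (0)
The last nonzero remainder is the constant 11858/1521, so the polynomials are coprime and gcd = 1.

1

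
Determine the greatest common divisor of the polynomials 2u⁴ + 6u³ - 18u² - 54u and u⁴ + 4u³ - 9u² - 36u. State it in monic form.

Apply the Euclidean algorithm:
  2u⁴ + 6u³ - 18u² - 54u = (2)(u⁴ + 4u³ - 9u² - 36u) + (-2u³ + 18u)
  u⁴ + 4u³ - 9u² - 36u = (-(1/2)u - 2)(-2u³ + 18u) + (0)
Last nonzero remainder: -2u³ + 18u. Dividing through by -2 gives the monic gcd u³ - 9u.

u³ - 9u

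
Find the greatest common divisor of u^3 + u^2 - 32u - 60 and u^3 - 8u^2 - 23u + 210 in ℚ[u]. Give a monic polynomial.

u^2 - u - 30

By polynomial division,
  u^3 + u^2 - 32u - 60 = (u^3 - 8u^2 - 23u + 210) + (9u^2 - 9u - 270)
  u^3 - 8u^2 - 23u + 210 = ((1/9)u - 7/9)(9u^2 - 9u - 270) + (0)
Last nonzero remainder: 9u^2 - 9u - 270. Dividing through by 9 gives the monic gcd u^2 - u - 30.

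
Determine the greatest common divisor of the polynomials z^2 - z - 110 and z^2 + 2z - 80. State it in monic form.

Repeated division with remainder:
  z^2 - z - 110 = (z^2 + 2z - 80) + (-3z - 30)
  z^2 + 2z - 80 = (-(1/3)z + 8/3)(-3z - 30) + (0)
Last nonzero remainder: -3z - 30. Dividing through by -3 gives the monic gcd z + 10.

z + 10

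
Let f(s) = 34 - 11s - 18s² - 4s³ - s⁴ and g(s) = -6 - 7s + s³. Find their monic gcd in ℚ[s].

2 + s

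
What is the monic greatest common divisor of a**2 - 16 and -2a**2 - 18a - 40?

a + 4

Euclidean algorithm in ℚ[a]:
  a**2 - 16 = (-1/2)(-2a**2 - 18a - 40) + (-9a - 36)
  -2a**2 - 18a - 40 = ((2/9)a + 10/9)(-9a - 36) + (0)
Last nonzero remainder: -9a - 36. Dividing through by -9 gives the monic gcd a + 4.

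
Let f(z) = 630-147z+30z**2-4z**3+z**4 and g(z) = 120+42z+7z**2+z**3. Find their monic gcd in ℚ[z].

By polynomial division,
  z**4-4z**3+30z**2-147z+630 = (z-11)(z**3+7z**2+42z+120) + (65z**2+195z+1950)
  z**3+7z**2+42z+120 = ((1/65)z+4/65)(65z**2+195z+1950) + (0)
Last nonzero remainder: 65z**2+195z+1950. Dividing through by 65 gives the monic gcd z**2+3z+30.

30+3z+z**2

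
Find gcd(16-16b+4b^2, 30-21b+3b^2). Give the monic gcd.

-2+b

Repeated division with remainder:
  4b^2-16b+16 = (4/3)(3b^2-21b+30) + (12b-24)
  3b^2-21b+30 = ((1/4)b-5/4)(12b-24) + (0)
Last nonzero remainder: 12b-24. Dividing through by 12 gives the monic gcd b-2.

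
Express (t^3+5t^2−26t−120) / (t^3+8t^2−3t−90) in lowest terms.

(t^2−t−20)/(t^2+2t−15)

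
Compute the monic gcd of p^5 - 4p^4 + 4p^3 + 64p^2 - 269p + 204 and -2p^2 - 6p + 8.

By polynomial division,
  p^5 - 4p^4 + 4p^3 + 64p^2 - 269p + 204 = (-(1/2)p^3 + (7/2)p^2 - (29/2)p + 51/2)(-2p^2 - 6p + 8) + (0)
Last nonzero remainder: -2p^2 - 6p + 8. Dividing through by -2 gives the monic gcd p^2 + 3p - 4.

p^2 + 3p - 4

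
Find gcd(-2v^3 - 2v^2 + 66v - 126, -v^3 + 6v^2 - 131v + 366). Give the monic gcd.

Apply the Euclidean algorithm:
  -2v^3 - 2v^2 + 66v - 126 = (2)(-v^3 + 6v^2 - 131v + 366) + (-14v^2 + 328v - 858)
  -v^3 + 6v^2 - 131v + 366 = ((1/14)v + 61/49)(-14v^2 + 328v - 858) + (-(23424/49)v + 70272/49)
  -14v^2 + 328v - 858 = ((343/11712)v - 7007/11712)(-(23424/49)v + 70272/49) + (0)
Last nonzero remainder: -(23424/49)v + 70272/49. Dividing through by -23424/49 gives the monic gcd v - 3.

v - 3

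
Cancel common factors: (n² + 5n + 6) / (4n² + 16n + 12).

Euclidean algorithm in ℚ[n]:
  n² + 5n + 6 = (1/4)(4n² + 16n + 12) + (n + 3)
  4n² + 16n + 12 = (4n + 4)(n + 3) + (0)
The last nonzero remainder n + 3 is already monic.
Cancel n + 3 from numerator and denominator to get the reduced form.

(n + 2)/(4n + 4)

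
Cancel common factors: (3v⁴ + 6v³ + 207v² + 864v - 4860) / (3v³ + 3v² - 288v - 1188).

(v³ - 4v² + 93v - 270)/(v² - 5v - 66)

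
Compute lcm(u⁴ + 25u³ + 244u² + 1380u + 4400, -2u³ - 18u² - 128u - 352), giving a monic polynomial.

u⁵ + 29u⁴ + 344u³ + 2356u² + 9920u + 17600

By polynomial division,
  u⁴ + 25u³ + 244u² + 1380u + 4400 = (-(1/2)u - 8)(-2u³ - 18u² - 128u - 352) + (36u² + 180u + 1584)
  -2u³ - 18u² - 128u - 352 = (-(1/18)u - 2/9)(36u² + 180u + 1584) + (0)
Last nonzero remainder: 36u² + 180u + 1584. Dividing through by 36 gives the monic gcd u² + 5u + 44.
Then lcm(f, g) = f·g / gcd(f, g); expanding and making the result monic gives the answer.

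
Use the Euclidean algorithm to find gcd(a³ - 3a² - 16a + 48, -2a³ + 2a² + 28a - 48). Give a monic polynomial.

Euclidean algorithm in ℚ[a]:
  a³ - 3a² - 16a + 48 = (-1/2)(-2a³ + 2a² + 28a - 48) + (-2a² - 2a + 24)
  -2a³ + 2a² + 28a - 48 = (a - 2)(-2a² - 2a + 24) + (0)
Last nonzero remainder: -2a² - 2a + 24. Dividing through by -2 gives the monic gcd a² + a - 12.

a² + a - 12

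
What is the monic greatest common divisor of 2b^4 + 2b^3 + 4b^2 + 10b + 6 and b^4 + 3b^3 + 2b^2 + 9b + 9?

b^3 + 2b + 3

Apply the Euclidean algorithm:
  2b^4 + 2b^3 + 4b^2 + 10b + 6 = (2)(b^4 + 3b^3 + 2b^2 + 9b + 9) + (-4b^3 - 8b - 12)
  b^4 + 3b^3 + 2b^2 + 9b + 9 = (-(1/4)b - 3/4)(-4b^3 - 8b - 12) + (0)
Last nonzero remainder: -4b^3 - 8b - 12. Dividing through by -4 gives the monic gcd b^3 + 2b + 3.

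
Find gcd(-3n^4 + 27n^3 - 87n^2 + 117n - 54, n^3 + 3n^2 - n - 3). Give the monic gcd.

By polynomial division,
  -3n^4 + 27n^3 - 87n^2 + 117n - 54 = (-3n + 36)(n^3 + 3n^2 - n - 3) + (-198n^2 + 144n + 54)
  n^3 + 3n^2 - n - 3 = (-(1/198)n - 41/2178)(-198n^2 + 144n + 54) + ((240/121)n - 240/121)
  -198n^2 + 144n + 54 = (-(3993/40)n - 1089/40)((240/121)n - 240/121) + (0)
Last nonzero remainder: (240/121)n - 240/121. Dividing through by 240/121 gives the monic gcd n - 1.

n - 1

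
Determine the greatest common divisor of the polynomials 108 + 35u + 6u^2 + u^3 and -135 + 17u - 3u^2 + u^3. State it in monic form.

Apply the Euclidean algorithm:
  u^3 + 6u^2 + 35u + 108 = (u^3 - 3u^2 + 17u - 135) + (9u^2 + 18u + 243)
  u^3 - 3u^2 + 17u - 135 = ((1/9)u - 5/9)(9u^2 + 18u + 243) + (0)
Last nonzero remainder: 9u^2 + 18u + 243. Dividing through by 9 gives the monic gcd u^2 + 2u + 27.

27 + 2u + u^2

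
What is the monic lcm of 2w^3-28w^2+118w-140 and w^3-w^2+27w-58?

w^5-13w^4+74w^3-417w^2+1641w-2030

Repeated division with remainder:
  2w^3-28w^2+118w-140 = (2)(w^3-w^2+27w-58) + (-26w^2+64w-24)
  w^3-w^2+27w-58 = (-(1/26)w-19/338)(-26w^2+64w-24) + ((5015/169)w-10030/169)
  -26w^2+64w-24 = (-(4394/5015)w+2028/5015)((5015/169)w-10030/169) + (0)
Last nonzero remainder: (5015/169)w-10030/169. Dividing through by 5015/169 gives the monic gcd w-2.
Then lcm(f, g) = f·g / gcd(f, g); expanding and making the result monic gives the answer.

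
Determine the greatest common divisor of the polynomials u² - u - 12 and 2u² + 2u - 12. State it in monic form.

Apply the Euclidean algorithm:
  u² - u - 12 = (1/2)(2u² + 2u - 12) + (-2u - 6)
  2u² + 2u - 12 = (-u + 2)(-2u - 6) + (0)
Last nonzero remainder: -2u - 6. Dividing through by -2 gives the monic gcd u + 3.

u + 3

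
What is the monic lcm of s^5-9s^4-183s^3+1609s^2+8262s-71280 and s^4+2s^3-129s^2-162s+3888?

Apply the Euclidean algorithm:
  s^5-9s^4-183s^3+1609s^2+8262s-71280 = (s-11)(s^4+2s^3-129s^2-162s+3888) + (-32s^3+352s^2+2592s-28512)
  s^4+2s^3-129s^2-162s+3888 = (-(1/32)s-13/32)(-32s^3+352s^2+2592s-28512) + (95s^2-7695)
  -32s^3+352s^2+2592s-28512 = (-(32/95)s+352/95)(95s^2-7695) + (0)
Last nonzero remainder: 95s^2-7695. Dividing through by 95 gives the monic gcd s^2-81.
Then lcm(f, g) = f·g / gcd(f, g); expanding and making the result monic gives the answer.

s^7-7s^6-249s^5+1675s^4+20264s^3-131988s^2-539136s+3421440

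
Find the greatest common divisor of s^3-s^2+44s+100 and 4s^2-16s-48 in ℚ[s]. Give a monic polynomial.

s+2

By polynomial division,
  s^3-s^2+44s+100 = ((1/4)s+3/4)(4s^2-16s-48) + (68s+136)
  4s^2-16s-48 = ((1/17)s-6/17)(68s+136) + (0)
Last nonzero remainder: 68s+136. Dividing through by 68 gives the monic gcd s+2.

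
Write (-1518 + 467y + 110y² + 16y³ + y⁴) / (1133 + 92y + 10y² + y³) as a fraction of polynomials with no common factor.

(-138 + 55y + 5y² + y³)/(103 - y + y²)

Repeated division with remainder:
  y⁴ + 16y³ + 110y² + 467y - 1518 = (y + 6)(y³ + 10y² + 92y + 1133) + (-42y² - 1218y - 8316)
  y³ + 10y² + 92y + 1133 = (-(1/42)y + 19/42)(-42y² - 1218y - 8316) + (445y + 4895)
  -42y² - 1218y - 8316 = (-(42/445)y - 756/445)(445y + 4895) + (0)
Last nonzero remainder: 445y + 4895. Dividing through by 445 gives the monic gcd y + 11.
Cancel y + 11 from numerator and denominator to get the reduced form.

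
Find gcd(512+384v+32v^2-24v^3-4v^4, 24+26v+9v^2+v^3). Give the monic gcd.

Repeated division with remainder:
  -4v^4-24v^3+32v^2+384v+512 = (-4v+12)(v^3+9v^2+26v+24) + (28v^2+168v+224)
  v^3+9v^2+26v+24 = ((1/28)v+3/28)(28v^2+168v+224) + (0)
Last nonzero remainder: 28v^2+168v+224. Dividing through by 28 gives the monic gcd v^2+6v+8.

8+6v+v^2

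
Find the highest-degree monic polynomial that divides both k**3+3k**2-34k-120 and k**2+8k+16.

k+4

By polynomial division,
  k**3+3k**2-34k-120 = (k-5)(k**2+8k+16) + (-10k-40)
  k**2+8k+16 = (-(1/10)k-2/5)(-10k-40) + (0)
Last nonzero remainder: -10k-40. Dividing through by -10 gives the monic gcd k+4.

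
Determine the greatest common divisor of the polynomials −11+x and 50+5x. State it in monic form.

Euclidean algorithm in ℚ[x]:
  x−11 = (1/5)(5x+50) + (−21)
  5x+50 = (−(5/21)x−50/21)(−21) + (0)
The last nonzero remainder is the constant −21, so the polynomials are coprime and gcd = 1.

1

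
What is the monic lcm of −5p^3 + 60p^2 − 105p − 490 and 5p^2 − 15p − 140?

Apply the Euclidean algorithm:
  −5p^3 + 60p^2 − 105p − 490 = (−p + 9)(5p^2 − 15p − 140) + (−110p + 770)
  5p^2 − 15p − 140 = (−(1/22)p − 2/11)(−110p + 770) + (0)
Last nonzero remainder: −110p + 770. Dividing through by −110 gives the monic gcd p − 7.
Then lcm(f, g) = f·g / gcd(f, g); expanding and making the result monic gives the answer.

p^4 − 8p^3 − 27p^2 + 182p + 392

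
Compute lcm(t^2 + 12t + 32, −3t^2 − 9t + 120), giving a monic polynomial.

Apply the Euclidean algorithm:
  t^2 + 12t + 32 = (−1/3)(−3t^2 − 9t + 120) + (9t + 72)
  −3t^2 − 9t + 120 = (−(1/3)t + 5/3)(9t + 72) + (0)
Last nonzero remainder: 9t + 72. Dividing through by 9 gives the monic gcd t + 8.
Then lcm(f, g) = f·g / gcd(f, g); expanding and making the result monic gives the answer.

t^3 + 7t^2 − 28t − 160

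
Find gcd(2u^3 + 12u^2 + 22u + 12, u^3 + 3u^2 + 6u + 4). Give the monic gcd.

By polynomial division,
  2u^3 + 12u^2 + 22u + 12 = (2)(u^3 + 3u^2 + 6u + 4) + (6u^2 + 10u + 4)
  u^3 + 3u^2 + 6u + 4 = ((1/6)u + 2/9)(6u^2 + 10u + 4) + ((28/9)u + 28/9)
  6u^2 + 10u + 4 = ((27/14)u + 9/7)((28/9)u + 28/9) + (0)
Last nonzero remainder: (28/9)u + 28/9. Dividing through by 28/9 gives the monic gcd u + 1.

u + 1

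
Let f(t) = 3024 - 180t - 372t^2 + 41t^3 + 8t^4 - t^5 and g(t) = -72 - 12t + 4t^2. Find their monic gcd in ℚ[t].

-18 - 3t + t^2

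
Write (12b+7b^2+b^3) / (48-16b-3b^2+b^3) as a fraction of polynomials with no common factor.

Repeated division with remainder:
  b^3+7b^2+12b = (b^3-3b^2-16b+48) + (10b^2+28b-48)
  b^3-3b^2-16b+48 = ((1/10)b-29/50)(10b^2+28b-48) + ((126/25)b+504/25)
  10b^2+28b-48 = ((125/63)b-50/21)((126/25)b+504/25) + (0)
Last nonzero remainder: (126/25)b+504/25. Dividing through by 126/25 gives the monic gcd b+4.
Cancel b+4 from numerator and denominator to get the reduced form.

(3b+b^2)/(12-7b+b^2)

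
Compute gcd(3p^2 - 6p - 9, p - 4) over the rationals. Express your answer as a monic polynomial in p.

1

Euclidean algorithm in ℚ[p]:
  3p^2 - 6p - 9 = (3p + 6)(p - 4) + (15)
  p - 4 = ((1/15)p - 4/15)(15) + (0)
The last nonzero remainder is the constant 15, so the polynomials are coprime and gcd = 1.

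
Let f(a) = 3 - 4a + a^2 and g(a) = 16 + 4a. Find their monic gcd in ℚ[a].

Repeated division with remainder:
  a^2 - 4a + 3 = ((1/4)a - 2)(4a + 16) + (35)
  4a + 16 = ((4/35)a + 16/35)(35) + (0)
The last nonzero remainder is the constant 35, so the polynomials are coprime and gcd = 1.

1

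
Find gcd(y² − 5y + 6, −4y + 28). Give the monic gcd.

Repeated division with remainder:
  y² − 5y + 6 = (−(1/4)y − 1/2)(−4y + 28) + (20)
  −4y + 28 = (−(1/5)y + 7/5)(20) + (0)
The last nonzero remainder is the constant 20, so the polynomials are coprime and gcd = 1.

1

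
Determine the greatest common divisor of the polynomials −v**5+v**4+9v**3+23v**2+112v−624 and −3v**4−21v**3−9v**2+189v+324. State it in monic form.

v**2+v−12

Apply the Euclidean algorithm:
  −v**5+v**4+9v**3+23v**2+112v−624 = ((1/3)v−8/3)(−3v**4−21v**3−9v**2+189v+324) + (−44v**3−64v**2+508v+240)
  −3v**4−21v**3−9v**2+189v+324 = ((3/44)v+183/484)(−44v**3−64v**2+508v+240) + (−(2352/121)v**2−(2352/121)v+28224/121)
  −44v**3−64v**2+508v+240 = ((1331/588)v+605/588)(−(2352/121)v**2−(2352/121)v+28224/121) + (0)
Last nonzero remainder: −(2352/121)v**2−(2352/121)v+28224/121. Dividing through by −2352/121 gives the monic gcd v**2+v−12.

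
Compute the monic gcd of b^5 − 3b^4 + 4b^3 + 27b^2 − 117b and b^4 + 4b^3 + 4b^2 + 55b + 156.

b^3 + 4b + 39

Apply the Euclidean algorithm:
  b^5 − 3b^4 + 4b^3 + 27b^2 − 117b = (b − 7)(b^4 + 4b^3 + 4b^2 + 55b + 156) + (28b^3 + 112b + 1092)
  b^4 + 4b^3 + 4b^2 + 55b + 156 = ((1/28)b + 1/7)(28b^3 + 112b + 1092) + (0)
Last nonzero remainder: 28b^3 + 112b + 1092. Dividing through by 28 gives the monic gcd b^3 + 4b + 39.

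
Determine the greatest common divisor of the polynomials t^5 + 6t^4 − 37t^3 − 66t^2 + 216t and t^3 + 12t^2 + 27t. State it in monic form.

Apply the Euclidean algorithm:
  t^5 + 6t^4 − 37t^3 − 66t^2 + 216t = (t^2 − 6t + 8)(t^3 + 12t^2 + 27t) + (0)
The last nonzero remainder t^3 + 12t^2 + 27t is already monic.

t^3 + 12t^2 + 27t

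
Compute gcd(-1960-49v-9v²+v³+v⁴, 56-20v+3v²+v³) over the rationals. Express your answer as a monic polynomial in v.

7+v

Repeated division with remainder:
  v⁴+v³-9v²-49v-1960 = (v-2)(v³+3v²-20v+56) + (17v²-145v-1848)
  v³+3v²-20v+56 = ((1/17)v+196/289)(17v²-145v-1848) + ((54056/289)v+378392/289)
  17v²-145v-1848 = ((4913/54056)v-9537/6757)((54056/289)v+378392/289) + (0)
Last nonzero remainder: (54056/289)v+378392/289. Dividing through by 54056/289 gives the monic gcd v+7.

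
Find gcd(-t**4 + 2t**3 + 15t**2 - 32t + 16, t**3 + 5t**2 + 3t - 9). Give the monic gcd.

t - 1

Euclidean algorithm in ℚ[t]:
  -t**4 + 2t**3 + 15t**2 - 32t + 16 = (-t + 7)(t**3 + 5t**2 + 3t - 9) + (-17t**2 - 62t + 79)
  t**3 + 5t**2 + 3t - 9 = (-(1/17)t - 23/289)(-17t**2 - 62t + 79) + ((784/289)t - 784/289)
  -17t**2 - 62t + 79 = (-(4913/784)t - 22831/784)((784/289)t - 784/289) + (0)
Last nonzero remainder: (784/289)t - 784/289. Dividing through by 784/289 gives the monic gcd t - 1.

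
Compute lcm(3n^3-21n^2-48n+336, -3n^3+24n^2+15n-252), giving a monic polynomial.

n^4-4n^3-37n^2+64n+336

Apply the Euclidean algorithm:
  3n^3-21n^2-48n+336 = (-1)(-3n^3+24n^2+15n-252) + (3n^2-33n+84)
  -3n^3+24n^2+15n-252 = (-n-3)(3n^2-33n+84) + (0)
Last nonzero remainder: 3n^2-33n+84. Dividing through by 3 gives the monic gcd n^2-11n+28.
Then lcm(f, g) = f·g / gcd(f, g); expanding and making the result monic gives the answer.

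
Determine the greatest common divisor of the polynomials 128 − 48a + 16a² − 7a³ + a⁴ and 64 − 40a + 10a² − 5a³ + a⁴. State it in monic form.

−32 + 4a − 3a² + a³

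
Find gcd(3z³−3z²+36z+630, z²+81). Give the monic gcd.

1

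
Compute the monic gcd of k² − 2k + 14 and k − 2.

Apply the Euclidean algorithm:
  k² − 2k + 14 = (k)(k − 2) + (14)
  k − 2 = ((1/14)k − 1/7)(14) + (0)
The last nonzero remainder is the constant 14, so the polynomials are coprime and gcd = 1.

1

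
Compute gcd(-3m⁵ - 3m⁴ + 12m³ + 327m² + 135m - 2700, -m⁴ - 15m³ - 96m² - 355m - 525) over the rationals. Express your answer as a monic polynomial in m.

m³ + 8m² + 40m + 75

Euclidean algorithm in ℚ[m]:
  -3m⁵ - 3m⁴ + 12m³ + 327m² + 135m - 2700 = (3m - 42)(-m⁴ - 15m³ - 96m² - 355m - 525) + (-330m³ - 2640m² - 13200m - 24750)
  -m⁴ - 15m³ - 96m² - 355m - 525 = ((1/330)m + 7/330)(-330m³ - 2640m² - 13200m - 24750) + (0)
Last nonzero remainder: -330m³ - 2640m² - 13200m - 24750. Dividing through by -330 gives the monic gcd m³ + 8m² + 40m + 75.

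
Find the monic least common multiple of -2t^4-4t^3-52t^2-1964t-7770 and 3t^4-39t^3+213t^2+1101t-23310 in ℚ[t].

t^5-8t^4+6t^3+722t^2-5935t-38850

Repeated division with remainder:
  -2t^4-4t^3-52t^2-1964t-7770 = (-2/3)(3t^4-39t^3+213t^2+1101t-23310) + (-30t^3+90t^2-1230t-23310)
  3t^4-39t^3+213t^2+1101t-23310 = (-(1/10)t+1)(-30t^3+90t^2-1230t-23310) + (0)
Last nonzero remainder: -30t^3+90t^2-1230t-23310. Dividing through by -30 gives the monic gcd t^3-3t^2+41t+777.
Then lcm(f, g) = f·g / gcd(f, g); expanding and making the result monic gives the answer.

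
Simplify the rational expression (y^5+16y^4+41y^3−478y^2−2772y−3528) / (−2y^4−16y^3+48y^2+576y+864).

(−y^2−14y−49)/(2y+12)

Repeated division with remainder:
  y^5+16y^4+41y^3−478y^2−2772y−3528 = (−(1/2)y−4)(−2y^4−16y^3+48y^2+576y+864) + (y^3+2y^2−36y−72)
  −2y^4−16y^3+48y^2+576y+864 = (−2y−12)(y^3+2y^2−36y−72) + (0)
The last nonzero remainder y^3+2y^2−36y−72 is already monic.
Cancel y^3+2y^2−36y−72 from numerator and denominator to get the reduced form.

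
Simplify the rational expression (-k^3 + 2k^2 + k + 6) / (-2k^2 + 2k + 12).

(k^2 + k + 2)/(2k + 4)

Euclidean algorithm in ℚ[k]:
  -k^3 + 2k^2 + k + 6 = ((1/2)k - 1/2)(-2k^2 + 2k + 12) + (-4k + 12)
  -2k^2 + 2k + 12 = ((1/2)k + 1)(-4k + 12) + (0)
Last nonzero remainder: -4k + 12. Dividing through by -4 gives the monic gcd k - 3.
Cancel k - 3 from numerator and denominator to get the reduced form.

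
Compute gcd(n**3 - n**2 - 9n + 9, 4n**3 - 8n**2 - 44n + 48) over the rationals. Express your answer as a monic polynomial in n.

Repeated division with remainder:
  n**3 - n**2 - 9n + 9 = (1/4)(4n**3 - 8n**2 - 44n + 48) + (n**2 + 2n - 3)
  4n**3 - 8n**2 - 44n + 48 = (4n - 16)(n**2 + 2n - 3) + (0)
The last nonzero remainder n**2 + 2n - 3 is already monic.

n**2 + 2n - 3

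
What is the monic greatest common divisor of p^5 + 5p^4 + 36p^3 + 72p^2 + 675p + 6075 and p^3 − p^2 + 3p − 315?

p^2 + 6p + 45

By polynomial division,
  p^5 + 5p^4 + 36p^3 + 72p^2 + 675p + 6075 = (p^2 + 6p + 39)(p^3 − p^2 + 3p − 315) + (408p^2 + 2448p + 18360)
  p^3 − p^2 + 3p − 315 = ((1/408)p − 7/408)(408p^2 + 2448p + 18360) + (0)
Last nonzero remainder: 408p^2 + 2448p + 18360. Dividing through by 408 gives the monic gcd p^2 + 6p + 45.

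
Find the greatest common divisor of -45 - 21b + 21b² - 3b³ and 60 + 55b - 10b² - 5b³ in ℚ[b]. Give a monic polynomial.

-3 - 2b + b²

Apply the Euclidean algorithm:
  -3b³ + 21b² - 21b - 45 = (3/5)(-5b³ - 10b² + 55b + 60) + (27b² - 54b - 81)
  -5b³ - 10b² + 55b + 60 = (-(5/27)b - 20/27)(27b² - 54b - 81) + (0)
Last nonzero remainder: 27b² - 54b - 81. Dividing through by 27 gives the monic gcd b² - 2b - 3.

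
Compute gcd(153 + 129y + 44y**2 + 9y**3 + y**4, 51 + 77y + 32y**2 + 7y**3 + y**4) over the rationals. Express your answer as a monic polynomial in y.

51 + 26y + 6y**2 + y**3

Euclidean algorithm in ℚ[y]:
  y**4 + 9y**3 + 44y**2 + 129y + 153 = (y**4 + 7y**3 + 32y**2 + 77y + 51) + (2y**3 + 12y**2 + 52y + 102)
  y**4 + 7y**3 + 32y**2 + 77y + 51 = ((1/2)y + 1/2)(2y**3 + 12y**2 + 52y + 102) + (0)
Last nonzero remainder: 2y**3 + 12y**2 + 52y + 102. Dividing through by 2 gives the monic gcd y**3 + 6y**2 + 26y + 51.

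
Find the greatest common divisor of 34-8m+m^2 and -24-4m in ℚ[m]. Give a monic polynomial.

1

Apply the Euclidean algorithm:
  m^2-8m+34 = (-(1/4)m+7/2)(-4m-24) + (118)
  -4m-24 = (-(2/59)m-12/59)(118) + (0)
The last nonzero remainder is the constant 118, so the polynomials are coprime and gcd = 1.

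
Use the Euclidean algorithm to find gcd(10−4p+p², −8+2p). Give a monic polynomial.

Repeated division with remainder:
  p²−4p+10 = ((1/2)p)(2p−8) + (10)
  2p−8 = ((1/5)p−4/5)(10) + (0)
The last nonzero remainder is the constant 10, so the polynomials are coprime and gcd = 1.

1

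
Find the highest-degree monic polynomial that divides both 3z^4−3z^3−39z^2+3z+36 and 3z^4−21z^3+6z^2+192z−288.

z^2−z−12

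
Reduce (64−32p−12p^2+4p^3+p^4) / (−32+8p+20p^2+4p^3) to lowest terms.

Euclidean algorithm in ℚ[p]:
  p^4+4p^3−12p^2−32p+64 = ((1/4)p−1/4)(4p^3+20p^2+8p−32) + (−9p^2−22p+56)
  4p^3+20p^2+8p−32 = (−(4/9)p−92/81)(−9p^2−22p+56) + ((640/81)p+2560/81)
  −9p^2−22p+56 = (−(729/640)p+567/320)((640/81)p+2560/81) + (0)
Last nonzero remainder: (640/81)p+2560/81. Dividing through by 640/81 gives the monic gcd p+4.
Cancel p+4 from numerator and denominator to get the reduced form.

(16−12p+p^3)/(−8+4p+4p^2)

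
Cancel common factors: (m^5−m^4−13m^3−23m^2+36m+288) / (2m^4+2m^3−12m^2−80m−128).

Euclidean algorithm in ℚ[m]:
  m^5−m^4−13m^3−23m^2+36m+288 = ((1/2)m−1)(2m^4+2m^3−12m^2−80m−128) + (−5m^3+5m^2+20m+160)
  2m^4+2m^3−12m^2−80m−128 = (−(2/5)m−4/5)(−5m^3+5m^2+20m+160) + (0)
Last nonzero remainder: −5m^3+5m^2+20m+160. Dividing through by −5 gives the monic gcd m^3−m^2−4m−32.
Cancel m^3−m^2−4m−32 from numerator and denominator to get the reduced form.

(m^2−9)/(2m+4)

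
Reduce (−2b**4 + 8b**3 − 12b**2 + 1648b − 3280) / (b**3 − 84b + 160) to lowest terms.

Repeated division with remainder:
  −2b**4 + 8b**3 − 12b**2 + 1648b − 3280 = (−2b + 8)(b**3 − 84b + 160) + (−180b**2 + 2640b − 4560)
  b**3 − 84b + 160 = (−(1/180)b − 11/135)(−180b**2 + 2640b − 4560) + ((952/9)b − 1904/9)
  −180b**2 + 2640b − 4560 = (−(405/238)b + 2565/119)((952/9)b − 1904/9) + (0)
Last nonzero remainder: (952/9)b − 1904/9. Dividing through by 952/9 gives the monic gcd b − 2.
Cancel b − 2 from numerator and denominator to get the reduced form.

(−2b**3 + 4b**2 − 4b + 1640)/(b**2 + 2b − 80)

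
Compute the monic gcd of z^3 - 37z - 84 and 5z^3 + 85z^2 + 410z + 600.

z^2 + 7z + 12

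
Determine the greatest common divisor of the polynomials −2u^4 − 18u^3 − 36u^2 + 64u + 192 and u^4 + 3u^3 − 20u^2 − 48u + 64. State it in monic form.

u^2 + 8u + 16

Euclidean algorithm in ℚ[u]:
  −2u^4 − 18u^3 − 36u^2 + 64u + 192 = (−2)(u^4 + 3u^3 − 20u^2 − 48u + 64) + (−12u^3 − 76u^2 − 32u + 320)
  u^4 + 3u^3 − 20u^2 − 48u + 64 = (−(1/12)u + 5/18)(−12u^3 − 76u^2 − 32u + 320) + (−(14/9)u^2 − (112/9)u − 224/9)
  −12u^3 − 76u^2 − 32u + 320 = ((54/7)u − 90/7)(−(14/9)u^2 − (112/9)u − 224/9) + (0)
Last nonzero remainder: −(14/9)u^2 − (112/9)u − 224/9. Dividing through by −14/9 gives the monic gcd u^2 + 8u + 16.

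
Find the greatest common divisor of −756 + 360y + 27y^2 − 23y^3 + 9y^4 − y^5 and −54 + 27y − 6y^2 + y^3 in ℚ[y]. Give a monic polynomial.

18 − 3y + y^2

Repeated division with remainder:
  −y^5 + 9y^4 − 23y^3 + 27y^2 + 360y − 756 = (−y^2 + 3y + 22)(y^3 − 6y^2 + 27y − 54) + (24y^2 − 72y + 432)
  y^3 − 6y^2 + 27y − 54 = ((1/24)y − 1/8)(24y^2 − 72y + 432) + (0)
Last nonzero remainder: 24y^2 − 72y + 432. Dividing through by 24 gives the monic gcd y^2 − 3y + 18.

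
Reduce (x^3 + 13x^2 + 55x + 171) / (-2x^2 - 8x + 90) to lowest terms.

Euclidean algorithm in ℚ[x]:
  x^3 + 13x^2 + 55x + 171 = (-(1/2)x - 9/2)(-2x^2 - 8x + 90) + (64x + 576)
  -2x^2 - 8x + 90 = (-(1/32)x + 5/32)(64x + 576) + (0)
Last nonzero remainder: 64x + 576. Dividing through by 64 gives the monic gcd x + 9.
Cancel x + 9 from numerator and denominator to get the reduced form.

(-x^2 - 4x - 19)/(2x - 10)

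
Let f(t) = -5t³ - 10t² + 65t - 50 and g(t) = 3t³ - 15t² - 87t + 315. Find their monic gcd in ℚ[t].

Apply the Euclidean algorithm:
  -5t³ - 10t² + 65t - 50 = (-5/3)(3t³ - 15t² - 87t + 315) + (-35t² - 80t + 475)
  3t³ - 15t² - 87t + 315 = (-(3/35)t + 153/245)(-35t² - 80t + 475) + ((180/49)t + 900/49)
  -35t² - 80t + 475 = (-(343/36)t + 931/36)((180/49)t + 900/49) + (0)
Last nonzero remainder: (180/49)t + 900/49. Dividing through by 180/49 gives the monic gcd t + 5.

t + 5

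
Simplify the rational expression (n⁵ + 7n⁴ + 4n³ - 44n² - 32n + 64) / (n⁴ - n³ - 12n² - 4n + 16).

(n³ + 6n² - 32)/(n² - 2n - 8)

Apply the Euclidean algorithm:
  n⁵ + 7n⁴ + 4n³ - 44n² - 32n + 64 = (n + 8)(n⁴ - n³ - 12n² - 4n + 16) + (24n³ + 56n² - 16n - 64)
  n⁴ - n³ - 12n² - 4n + 16 = ((1/24)n - 5/36)(24n³ + 56n² - 16n - 64) + (-(32/9)n² - (32/9)n + 64/9)
  24n³ + 56n² - 16n - 64 = (-(27/4)n - 9)(-(32/9)n² - (32/9)n + 64/9) + (0)
Last nonzero remainder: -(32/9)n² - (32/9)n + 64/9. Dividing through by -32/9 gives the monic gcd n² + n - 2.
Cancel n² + n - 2 from numerator and denominator to get the reduced form.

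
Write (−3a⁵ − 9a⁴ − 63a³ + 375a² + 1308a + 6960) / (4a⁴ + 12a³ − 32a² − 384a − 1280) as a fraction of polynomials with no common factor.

Apply the Euclidean algorithm:
  −3a⁵ − 9a⁴ − 63a³ + 375a² + 1308a + 6960 = (−(3/4)a)(4a⁴ + 12a³ − 32a² − 384a − 1280) + (−87a³ + 87a² + 348a + 6960)
  4a⁴ + 12a³ − 32a² − 384a − 1280 = (−(4/87)a − 16/87)(−87a³ + 87a² + 348a + 6960) + (0)
Last nonzero remainder: −87a³ + 87a² + 348a + 6960. Dividing through by −87 gives the monic gcd a³ − a² − 4a − 80.
Cancel a³ − a² − 4a − 80 from numerator and denominator to get the reduced form.

(−3a² − 12a − 87)/(4a + 16)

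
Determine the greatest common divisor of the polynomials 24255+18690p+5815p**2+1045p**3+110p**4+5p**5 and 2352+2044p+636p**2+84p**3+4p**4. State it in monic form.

By polynomial division,
  5p**5+110p**4+1045p**3+5815p**2+18690p+24255 = ((5/4)p+5/4)(4p**4+84p**3+636p**2+2044p+2352) + (145p**3+2465p**2+13195p+21315)
  4p**4+84p**3+636p**2+2044p+2352 = ((4/145)p+16/145)(145p**3+2465p**2+13195p+21315) + (0)
Last nonzero remainder: 145p**3+2465p**2+13195p+21315. Dividing through by 145 gives the monic gcd p**3+17p**2+91p+147.

147+91p+17p**2+p**3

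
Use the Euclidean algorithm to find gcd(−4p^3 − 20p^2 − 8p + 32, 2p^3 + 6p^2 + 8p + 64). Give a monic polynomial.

p + 4

Euclidean algorithm in ℚ[p]:
  −4p^3 − 20p^2 − 8p + 32 = (−2)(2p^3 + 6p^2 + 8p + 64) + (−8p^2 + 8p + 160)
  2p^3 + 6p^2 + 8p + 64 = (−(1/4)p − 1)(−8p^2 + 8p + 160) + (56p + 224)
  −8p^2 + 8p + 160 = (−(1/7)p + 5/7)(56p + 224) + (0)
Last nonzero remainder: 56p + 224. Dividing through by 56 gives the monic gcd p + 4.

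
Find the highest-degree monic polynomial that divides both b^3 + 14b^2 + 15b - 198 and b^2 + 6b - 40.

1

Repeated division with remainder:
  b^3 + 14b^2 + 15b - 198 = (b + 8)(b^2 + 6b - 40) + (7b + 122)
  b^2 + 6b - 40 = ((1/7)b - 80/49)(7b + 122) + (7800/49)
  7b + 122 = ((343/7800)b + 2989/3900)(7800/49) + (0)
The last nonzero remainder is the constant 7800/49, so the polynomials are coprime and gcd = 1.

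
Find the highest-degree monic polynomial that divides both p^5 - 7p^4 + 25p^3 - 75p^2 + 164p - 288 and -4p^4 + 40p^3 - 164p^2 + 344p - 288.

p^3 - 8p^2 + 25p - 36

Repeated division with remainder:
  p^5 - 7p^4 + 25p^3 - 75p^2 + 164p - 288 = (-(1/4)p - 3/4)(-4p^4 + 40p^3 - 164p^2 + 344p - 288) + (14p^3 - 112p^2 + 350p - 504)
  -4p^4 + 40p^3 - 164p^2 + 344p - 288 = (-(2/7)p + 4/7)(14p^3 - 112p^2 + 350p - 504) + (0)
Last nonzero remainder: 14p^3 - 112p^2 + 350p - 504. Dividing through by 14 gives the monic gcd p^3 - 8p^2 + 25p - 36.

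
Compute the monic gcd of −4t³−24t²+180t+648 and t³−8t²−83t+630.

t+9

By polynomial division,
  −4t³−24t²+180t+648 = (−4)(t³−8t²−83t+630) + (−56t²−152t+3168)
  t³−8t²−83t+630 = (−(1/56)t+75/392)(−56t²−152t+3168) + ((130/49)t+1170/49)
  −56t²−152t+3168 = (−(1372/65)t+8624/65)((130/49)t+1170/49) + (0)
Last nonzero remainder: (130/49)t+1170/49. Dividing through by 130/49 gives the monic gcd t+9.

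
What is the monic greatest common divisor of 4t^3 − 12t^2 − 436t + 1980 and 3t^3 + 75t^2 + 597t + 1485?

Euclidean algorithm in ℚ[t]:
  4t^3 − 12t^2 − 436t + 1980 = (4/3)(3t^3 + 75t^2 + 597t + 1485) + (−112t^2 − 1232t)
  3t^3 + 75t^2 + 597t + 1485 = (−(3/112)t − 3/8)(−112t^2 − 1232t) + (135t + 1485)
  −112t^2 − 1232t = (−(112/135)t)(135t + 1485) + (0)
Last nonzero remainder: 135t + 1485. Dividing through by 135 gives the monic gcd t + 11.

t + 11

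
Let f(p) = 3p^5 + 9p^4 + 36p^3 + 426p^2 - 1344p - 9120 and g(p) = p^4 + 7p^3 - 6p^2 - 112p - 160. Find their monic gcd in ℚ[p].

p^3 + 5p^2 - 16p - 80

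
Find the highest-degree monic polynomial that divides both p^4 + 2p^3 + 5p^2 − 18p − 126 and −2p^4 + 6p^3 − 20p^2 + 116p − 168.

Repeated division with remainder:
  p^4 + 2p^3 + 5p^2 − 18p − 126 = (−1/2)(−2p^4 + 6p^3 − 20p^2 + 116p − 168) + (5p^3 − 5p^2 + 40p − 210)
  −2p^4 + 6p^3 − 20p^2 + 116p − 168 = (−(2/5)p + 4/5)(5p^3 − 5p^2 + 40p − 210) + (0)
Last nonzero remainder: 5p^3 − 5p^2 + 40p − 210. Dividing through by 5 gives the monic gcd p^3 − p^2 + 8p − 42.

p^3 − p^2 + 8p − 42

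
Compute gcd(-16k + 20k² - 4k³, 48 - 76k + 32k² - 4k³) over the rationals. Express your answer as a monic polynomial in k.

Repeated division with remainder:
  -4k³ + 20k² - 16k = (-4k³ + 32k² - 76k + 48) + (-12k² + 60k - 48)
  -4k³ + 32k² - 76k + 48 = ((1/3)k - 1)(-12k² + 60k - 48) + (0)
Last nonzero remainder: -12k² + 60k - 48. Dividing through by -12 gives the monic gcd k² - 5k + 4.

4 - 5k + k²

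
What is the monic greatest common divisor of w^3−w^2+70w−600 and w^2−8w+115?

1

Euclidean algorithm in ℚ[w]:
  w^3−w^2+70w−600 = (w+7)(w^2−8w+115) + (11w−1405)
  w^2−8w+115 = ((1/11)w+1317/121)(11w−1405) + (1864300/121)
  11w−1405 = ((1331/1864300)w−34001/372860)(1864300/121) + (0)
The last nonzero remainder is the constant 1864300/121, so the polynomials are coprime and gcd = 1.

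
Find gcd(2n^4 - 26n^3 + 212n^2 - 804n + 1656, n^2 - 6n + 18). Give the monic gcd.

Euclidean algorithm in ℚ[n]:
  2n^4 - 26n^3 + 212n^2 - 804n + 1656 = (2n^2 - 14n + 92)(n^2 - 6n + 18) + (0)
The last nonzero remainder n^2 - 6n + 18 is already monic.

n^2 - 6n + 18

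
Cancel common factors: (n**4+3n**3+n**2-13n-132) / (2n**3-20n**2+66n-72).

By polynomial division,
  n**4+3n**3+n**2-13n-132 = ((1/2)n+13/2)(2n**3-20n**2+66n-72) + (98n**2-406n+336)
  2n**3-20n**2+66n-72 = ((1/49)n-41/343)(98n**2-406n+336) + ((520/49)n-1560/49)
  98n**2-406n+336 = ((2401/260)n-686/65)((520/49)n-1560/49) + (0)
Last nonzero remainder: (520/49)n-1560/49. Dividing through by 520/49 gives the monic gcd n-3.
Cancel n-3 from numerator and denominator to get the reduced form.

(n**3+6n**2+19n+44)/(2n**2-14n+24)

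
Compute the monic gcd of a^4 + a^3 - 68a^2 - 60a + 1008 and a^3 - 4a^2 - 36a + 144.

a^2 + 2a - 24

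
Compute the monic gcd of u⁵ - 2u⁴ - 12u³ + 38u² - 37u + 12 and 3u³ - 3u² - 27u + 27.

Repeated division with remainder:
  u⁵ - 2u⁴ - 12u³ + 38u² - 37u + 12 = ((1/3)u² - (1/3)u - 4/3)(3u³ - 3u² - 27u + 27) + (16u² - 64u + 48)
  3u³ - 3u² - 27u + 27 = ((3/16)u + 9/16)(16u² - 64u + 48) + (0)
Last nonzero remainder: 16u² - 64u + 48. Dividing through by 16 gives the monic gcd u² - 4u + 3.

u² - 4u + 3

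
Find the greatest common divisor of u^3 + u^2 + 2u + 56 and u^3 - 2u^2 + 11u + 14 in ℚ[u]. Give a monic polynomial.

u^2 - 3u + 14

Apply the Euclidean algorithm:
  u^3 + u^2 + 2u + 56 = (u^3 - 2u^2 + 11u + 14) + (3u^2 - 9u + 42)
  u^3 - 2u^2 + 11u + 14 = ((1/3)u + 1/3)(3u^2 - 9u + 42) + (0)
Last nonzero remainder: 3u^2 - 9u + 42. Dividing through by 3 gives the monic gcd u^2 - 3u + 14.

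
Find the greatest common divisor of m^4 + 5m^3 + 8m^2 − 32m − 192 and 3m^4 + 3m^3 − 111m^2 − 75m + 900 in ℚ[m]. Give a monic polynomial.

m^2 + m − 12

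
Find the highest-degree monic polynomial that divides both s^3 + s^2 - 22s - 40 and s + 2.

Apply the Euclidean algorithm:
  s^3 + s^2 - 22s - 40 = (s^2 - s - 20)(s + 2) + (0)
The last nonzero remainder s + 2 is already monic.

s + 2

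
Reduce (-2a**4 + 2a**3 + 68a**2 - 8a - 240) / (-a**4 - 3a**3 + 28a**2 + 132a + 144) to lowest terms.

(2a**2 + 6a - 20)/(a**2 + 7a + 12)

Euclidean algorithm in ℚ[a]:
  -2a**4 + 2a**3 + 68a**2 - 8a - 240 = (2)(-a**4 - 3a**3 + 28a**2 + 132a + 144) + (8a**3 + 12a**2 - 272a - 528)
  -a**4 - 3a**3 + 28a**2 + 132a + 144 = (-(1/8)a - 3/16)(8a**3 + 12a**2 - 272a - 528) + (-(15/4)a**2 + 15a + 45)
  8a**3 + 12a**2 - 272a - 528 = (-(32/15)a - 176/15)(-(15/4)a**2 + 15a + 45) + (0)
Last nonzero remainder: -(15/4)a**2 + 15a + 45. Dividing through by -15/4 gives the monic gcd a**2 - 4a - 12.
Cancel a**2 - 4a - 12 from numerator and denominator to get the reduced form.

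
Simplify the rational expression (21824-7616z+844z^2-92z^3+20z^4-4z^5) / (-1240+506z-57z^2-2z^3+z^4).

Apply the Euclidean algorithm:
  -4z^5+20z^4-92z^3+844z^2-7616z+21824 = (-4z+12)(z^4-2z^3-57z^2+506z-1240) + (-296z^3+3552z^2-18648z+36704)
  z^4-2z^3-57z^2+506z-1240 = (-(1/296)z-5/148)(-296z^3+3552z^2-18648z+36704) + (0)
Last nonzero remainder: -296z^3+3552z^2-18648z+36704. Dividing through by -296 gives the monic gcd z^3-12z^2+63z-124.
Cancel z^3-12z^2+63z-124 from numerator and denominator to get the reduced form.

(-176-28z-4z^2)/(10+z)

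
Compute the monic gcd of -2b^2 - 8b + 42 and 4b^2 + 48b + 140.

b + 7

By polynomial division,
  -2b^2 - 8b + 42 = (-1/2)(4b^2 + 48b + 140) + (16b + 112)
  4b^2 + 48b + 140 = ((1/4)b + 5/4)(16b + 112) + (0)
Last nonzero remainder: 16b + 112. Dividing through by 16 gives the monic gcd b + 7.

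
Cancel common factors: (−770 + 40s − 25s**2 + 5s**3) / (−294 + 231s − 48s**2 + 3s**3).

(110 + 10s + 5s**2)/(42 − 27s + 3s**2)

Euclidean algorithm in ℚ[s]:
  5s**3 − 25s**2 + 40s − 770 = (5/3)(3s**3 − 48s**2 + 231s − 294) + (55s**2 − 345s − 280)
  3s**3 − 48s**2 + 231s − 294 = ((3/55)s − 321/605)(55s**2 − 345s − 280) + ((7650/121)s − 53550/121)
  55s**2 − 345s − 280 = ((1331/1530)s + 484/765)((7650/121)s − 53550/121) + (0)
Last nonzero remainder: (7650/121)s − 53550/121. Dividing through by 7650/121 gives the monic gcd s − 7.
Cancel s − 7 from numerator and denominator to get the reduced form.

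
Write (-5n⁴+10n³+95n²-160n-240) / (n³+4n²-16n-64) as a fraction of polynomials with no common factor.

Repeated division with remainder:
  -5n⁴+10n³+95n²-160n-240 = (-5n+30)(n³+4n²-16n-64) + (-105n²+1680)
  n³+4n²-16n-64 = (-(1/105)n-4/105)(-105n²+1680) + (0)
Last nonzero remainder: -105n²+1680. Dividing through by -105 gives the monic gcd n²-16.
Cancel n²-16 from numerator and denominator to get the reduced form.

(-5n²+10n+15)/(n+4)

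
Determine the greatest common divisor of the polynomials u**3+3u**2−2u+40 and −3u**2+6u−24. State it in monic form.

Apply the Euclidean algorithm:
  u**3+3u**2−2u+40 = (−(1/3)u−5/3)(−3u**2+6u−24) + (0)
Last nonzero remainder: −3u**2+6u−24. Dividing through by −3 gives the monic gcd u**2−2u+8.

u**2−2u+8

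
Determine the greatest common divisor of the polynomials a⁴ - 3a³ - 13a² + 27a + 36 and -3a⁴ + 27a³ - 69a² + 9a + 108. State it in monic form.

a³ - 6a² + 5a + 12

Euclidean algorithm in ℚ[a]:
  a⁴ - 3a³ - 13a² + 27a + 36 = (-1/3)(-3a⁴ + 27a³ - 69a² + 9a + 108) + (6a³ - 36a² + 30a + 72)
  -3a⁴ + 27a³ - 69a² + 9a + 108 = (-(1/2)a + 3/2)(6a³ - 36a² + 30a + 72) + (0)
Last nonzero remainder: 6a³ - 36a² + 30a + 72. Dividing through by 6 gives the monic gcd a³ - 6a² + 5a + 12.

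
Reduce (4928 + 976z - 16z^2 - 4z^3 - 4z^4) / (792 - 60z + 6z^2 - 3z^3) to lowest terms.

(-112 - 12z + 4z^2)/(-18 + 3z)

Euclidean algorithm in ℚ[z]:
  -4z^4 - 4z^3 - 16z^2 + 976z + 4928 = ((4/3)z + 4)(-3z^3 + 6z^2 - 60z + 792) + (40z^2 + 160z + 1760)
  -3z^3 + 6z^2 - 60z + 792 = (-(3/40)z + 9/20)(40z^2 + 160z + 1760) + (0)
Last nonzero remainder: 40z^2 + 160z + 1760. Dividing through by 40 gives the monic gcd z^2 + 4z + 44.
Cancel z^2 + 4z + 44 from numerator and denominator to get the reduced form.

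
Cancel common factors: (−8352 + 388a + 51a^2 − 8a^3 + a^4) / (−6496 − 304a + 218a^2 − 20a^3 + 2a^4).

By polynomial division,
  a^4 − 8a^3 + 51a^2 + 388a − 8352 = (1/2)(2a^4 − 20a^3 + 218a^2 − 304a − 6496) + (2a^3 − 58a^2 + 540a − 5104)
  2a^4 − 20a^3 + 218a^2 − 304a − 6496 = (a + 19)(2a^3 − 58a^2 + 540a − 5104) + (780a^2 − 5460a + 90480)
  2a^3 − 58a^2 + 540a − 5104 = ((1/390)a − 11/195)(780a^2 − 5460a + 90480) + (0)
Last nonzero remainder: 780a^2 − 5460a + 90480. Dividing through by 780 gives the monic gcd a^2 − 7a + 116.
Cancel a^2 − 7a + 116 from numerator and denominator to get the reduced form.

(−72 − a + a^2)/(−56 − 6a + 2a^2)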